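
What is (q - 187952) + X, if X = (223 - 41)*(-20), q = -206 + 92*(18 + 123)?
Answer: -178826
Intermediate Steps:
q = 12766 (q = -206 + 92*141 = -206 + 12972 = 12766)
X = -3640 (X = 182*(-20) = -3640)
(q - 187952) + X = (12766 - 187952) - 3640 = -175186 - 3640 = -178826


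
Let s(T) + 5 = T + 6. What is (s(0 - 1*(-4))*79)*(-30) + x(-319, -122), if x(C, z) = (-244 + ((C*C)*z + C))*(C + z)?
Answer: 5475181755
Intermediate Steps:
s(T) = 1 + T (s(T) = -5 + (T + 6) = -5 + (6 + T) = 1 + T)
x(C, z) = (C + z)*(-244 + C + z*C²) (x(C, z) = (-244 + (C²*z + C))*(C + z) = (-244 + (z*C² + C))*(C + z) = (-244 + (C + z*C²))*(C + z) = (-244 + C + z*C²)*(C + z) = (C + z)*(-244 + C + z*C²))
(s(0 - 1*(-4))*79)*(-30) + x(-319, -122) = ((1 + (0 - 1*(-4)))*79)*(-30) + ((-319)² - 244*(-319) - 244*(-122) - 319*(-122) - 122*(-319)³ + (-319)²*(-122)²) = ((1 + (0 + 4))*79)*(-30) + (101761 + 77836 + 29768 + 38918 - 122*(-32461759) + 101761*14884) = ((1 + 4)*79)*(-30) + (101761 + 77836 + 29768 + 38918 + 3960334598 + 1514610724) = (5*79)*(-30) + 5475193605 = 395*(-30) + 5475193605 = -11850 + 5475193605 = 5475181755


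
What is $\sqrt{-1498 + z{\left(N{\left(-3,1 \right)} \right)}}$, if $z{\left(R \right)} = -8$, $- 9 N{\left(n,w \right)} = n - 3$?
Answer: $i \sqrt{1506} \approx 38.807 i$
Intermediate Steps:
$N{\left(n,w \right)} = \frac{1}{3} - \frac{n}{9}$ ($N{\left(n,w \right)} = - \frac{n - 3}{9} = - \frac{-3 + n}{9} = \frac{1}{3} - \frac{n}{9}$)
$\sqrt{-1498 + z{\left(N{\left(-3,1 \right)} \right)}} = \sqrt{-1498 - 8} = \sqrt{-1506} = i \sqrt{1506}$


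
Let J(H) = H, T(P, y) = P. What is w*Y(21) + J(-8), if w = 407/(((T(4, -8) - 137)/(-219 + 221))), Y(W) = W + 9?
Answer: -25484/133 ≈ -191.61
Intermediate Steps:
Y(W) = 9 + W
w = -814/133 (w = 407/(((4 - 137)/(-219 + 221))) = 407/((-133/2)) = 407/((-133*1/2)) = 407/(-133/2) = 407*(-2/133) = -814/133 ≈ -6.1203)
w*Y(21) + J(-8) = -814*(9 + 21)/133 - 8 = -814/133*30 - 8 = -24420/133 - 8 = -25484/133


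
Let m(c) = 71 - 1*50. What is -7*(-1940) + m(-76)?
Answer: 13601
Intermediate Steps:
m(c) = 21 (m(c) = 71 - 50 = 21)
-7*(-1940) + m(-76) = -7*(-1940) + 21 = 13580 + 21 = 13601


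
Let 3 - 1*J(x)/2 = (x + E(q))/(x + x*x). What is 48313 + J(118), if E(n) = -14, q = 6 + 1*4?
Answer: 339247595/7021 ≈ 48319.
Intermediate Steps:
q = 10 (q = 6 + 4 = 10)
J(x) = 6 - 2*(-14 + x)/(x + x²) (J(x) = 6 - 2*(x - 14)/(x + x*x) = 6 - 2*(-14 + x)/(x + x²))
48313 + J(118) = 48313 + 2*(14 + 2*118 + 3*118²)/(118*(1 + 118)) = 48313 + 2*(1/118)*(14 + 236 + 3*13924)/119 = 48313 + 2*(1/118)*(1/119)*(14 + 236 + 41772) = 48313 + 2*(1/118)*(1/119)*42022 = 48313 + 42022/7021 = 339247595/7021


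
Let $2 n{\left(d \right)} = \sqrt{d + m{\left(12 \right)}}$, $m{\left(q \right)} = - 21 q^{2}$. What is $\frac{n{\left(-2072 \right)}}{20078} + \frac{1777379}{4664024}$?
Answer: $\frac{1777379}{4664024} + \frac{7 i \sqrt{26}}{20078} \approx 0.38108 + 0.0017777 i$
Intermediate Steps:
$n{\left(d \right)} = \frac{\sqrt{-3024 + d}}{2}$ ($n{\left(d \right)} = \frac{\sqrt{d - 21 \cdot 12^{2}}}{2} = \frac{\sqrt{d - 3024}}{2} = \frac{\sqrt{-3024 + d}}{2}$)
$\frac{n{\left(-2072 \right)}}{20078} + \frac{1777379}{4664024} = \frac{\frac{1}{2} \sqrt{-3024 - 2072}}{20078} + \frac{1777379}{4664024} = \frac{\sqrt{-5096}}{2} \cdot \frac{1}{20078} + 1777379 \cdot \frac{1}{4664024} = \frac{14 i \sqrt{26}}{2} \cdot \frac{1}{20078} + \frac{1777379}{4664024} = 7 i \sqrt{26} \cdot \frac{1}{20078} + \frac{1777379}{4664024} = \frac{7 i \sqrt{26}}{20078} + \frac{1777379}{4664024} = \frac{1777379}{4664024} + \frac{7 i \sqrt{26}}{20078}$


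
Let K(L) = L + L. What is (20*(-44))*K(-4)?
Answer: 7040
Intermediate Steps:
K(L) = 2*L
(20*(-44))*K(-4) = (20*(-44))*(2*(-4)) = -880*(-8) = 7040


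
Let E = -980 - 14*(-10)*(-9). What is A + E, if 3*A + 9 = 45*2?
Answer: -2213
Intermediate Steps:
A = 27 (A = -3 + (45*2)/3 = -3 + (1/3)*90 = -3 + 30 = 27)
E = -2240 (E = -980 - (-140)*(-9) = -980 - 1*1260 = -980 - 1260 = -2240)
A + E = 27 - 2240 = -2213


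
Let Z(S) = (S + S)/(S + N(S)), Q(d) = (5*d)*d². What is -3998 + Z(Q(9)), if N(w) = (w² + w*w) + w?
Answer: -14576707/3646 ≈ -3998.0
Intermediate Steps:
N(w) = w + 2*w² (N(w) = (w² + w²) + w = 2*w² + w = w + 2*w²)
Q(d) = 5*d³
Z(S) = 2*S/(S + S*(1 + 2*S)) (Z(S) = (S + S)/(S + S*(1 + 2*S)) = (2*S)/(S + S*(1 + 2*S)) = 2*S/(S + S*(1 + 2*S)))
-3998 + Z(Q(9)) = -3998 + 1/(1 + 5*9³) = -3998 + 1/(1 + 5*729) = -3998 + 1/(1 + 3645) = -3998 + 1/3646 = -14576707/3646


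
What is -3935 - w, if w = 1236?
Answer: -5171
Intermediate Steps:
-3935 - w = -3935 - 1*1236 = -3935 - 1236 = -5171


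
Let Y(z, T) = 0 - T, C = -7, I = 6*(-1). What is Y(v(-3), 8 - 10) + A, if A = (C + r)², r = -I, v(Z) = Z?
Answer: 3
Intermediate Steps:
I = -6
r = 6 (r = -1*(-6) = 6)
Y(z, T) = -T
A = 1 (A = (-7 + 6)² = (-1)² = 1)
Y(v(-3), 8 - 10) + A = -(8 - 10) + 1 = -1*(-2) + 1 = 2 + 1 = 3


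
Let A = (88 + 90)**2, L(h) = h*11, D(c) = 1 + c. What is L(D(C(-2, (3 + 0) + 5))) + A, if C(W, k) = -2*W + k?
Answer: 31827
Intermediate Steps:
C(W, k) = k - 2*W
L(h) = 11*h
A = 31684 (A = 178**2 = 31684)
L(D(C(-2, (3 + 0) + 5))) + A = 11*(1 + (((3 + 0) + 5) - 2*(-2))) + 31684 = 11*(1 + ((3 + 5) + 4)) + 31684 = 11*(1 + (8 + 4)) + 31684 = 11*(1 + 12) + 31684 = 11*13 + 31684 = 143 + 31684 = 31827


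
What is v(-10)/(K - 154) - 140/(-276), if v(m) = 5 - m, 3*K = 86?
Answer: 10055/25944 ≈ 0.38757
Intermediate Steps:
K = 86/3 (K = (⅓)*86 = 86/3 ≈ 28.667)
v(-10)/(K - 154) - 140/(-276) = (5 - 1*(-10))/(86/3 - 154) - 140/(-276) = (5 + 10)/(-376/3) - 140*(-1/276) = 15*(-3/376) + 35/69 = -45/376 + 35/69 = 10055/25944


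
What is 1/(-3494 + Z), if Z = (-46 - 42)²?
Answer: 1/4250 ≈ 0.00023529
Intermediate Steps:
Z = 7744 (Z = (-88)² = 7744)
1/(-3494 + Z) = 1/(-3494 + 7744) = 1/4250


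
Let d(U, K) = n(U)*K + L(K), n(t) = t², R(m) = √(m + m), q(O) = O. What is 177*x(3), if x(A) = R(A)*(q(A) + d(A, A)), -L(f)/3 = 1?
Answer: 4779*√6 ≈ 11706.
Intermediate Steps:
L(f) = -3 (L(f) = -3*1 = -3)
R(m) = √2*√m (R(m) = √(2*m) = √2*√m)
d(U, K) = -3 + K*U² (d(U, K) = U²*K - 3 = K*U² - 3 = -3 + K*U²)
x(A) = √2*√A*(-3 + A + A³) (x(A) = (√2*√A)*(A + (-3 + A*A²)) = (√2*√A)*(A + (-3 + A³)) = (√2*√A)*(-3 + A + A³) = √2*√A*(-3 + A + A³))
177*x(3) = 177*(√2*√3*(-3 + 3 + 3³)) = 177*(√2*√3*(-3 + 3 + 27)) = 177*(√2*√3*27) = 177*(27*√6) = 4779*√6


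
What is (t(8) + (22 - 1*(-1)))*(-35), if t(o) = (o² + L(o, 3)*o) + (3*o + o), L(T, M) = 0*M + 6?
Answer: -5845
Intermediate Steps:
L(T, M) = 6 (L(T, M) = 0 + 6 = 6)
t(o) = o² + 10*o (t(o) = (o² + 6*o) + (3*o + o) = (o² + 6*o) + 4*o = o² + 10*o)
(t(8) + (22 - 1*(-1)))*(-35) = (8*(10 + 8) + (22 - 1*(-1)))*(-35) = (8*18 + (22 + 1))*(-35) = (144 + 23)*(-35) = 167*(-35) = -5845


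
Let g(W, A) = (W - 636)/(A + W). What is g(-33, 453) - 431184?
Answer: -60365983/140 ≈ -4.3119e+5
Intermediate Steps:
g(W, A) = (-636 + W)/(A + W)
g(-33, 453) - 431184 = (-636 - 33)/(453 - 33) - 431184 = -669/420 - 431184 = (1/420)*(-669) - 431184 = -223/140 - 431184 = -60365983/140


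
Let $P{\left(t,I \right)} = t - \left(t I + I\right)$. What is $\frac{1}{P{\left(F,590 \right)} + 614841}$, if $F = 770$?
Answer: $\frac{1}{160721} \approx 6.222 \cdot 10^{-6}$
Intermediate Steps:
$P{\left(t,I \right)} = t - I - I t$ ($P{\left(t,I \right)} = t - \left(I t + I\right) = t - \left(I + I t\right) = t - I - I t$)
$\frac{1}{P{\left(F,590 \right)} + 614841} = \frac{1}{\left(770 - 590 - 590 \cdot 770\right) + 614841} = \frac{1}{\left(770 - 590 - 454300\right) + 614841} = \frac{1}{-454120 + 614841} = \frac{1}{160721}$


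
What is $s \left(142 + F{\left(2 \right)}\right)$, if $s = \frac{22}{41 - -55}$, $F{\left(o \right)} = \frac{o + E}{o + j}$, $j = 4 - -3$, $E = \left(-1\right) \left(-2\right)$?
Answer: $\frac{7051}{216} \approx 32.643$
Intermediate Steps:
$E = 2$
$j = 7$ ($j = 4 + 3 = 7$)
$F{\left(o \right)} = \frac{2 + o}{7 + o}$ ($F{\left(o \right)} = \frac{o + 2}{o + 7} = \frac{2 + o}{7 + o}$)
$s = \frac{11}{48}$ ($s = \frac{22}{41 + 55} = \frac{22}{96} = 22 \cdot \frac{1}{96} = \frac{11}{48} \approx 0.22917$)
$s \left(142 + F{\left(2 \right)}\right) = \frac{11 \left(142 + \frac{2 + 2}{7 + 2}\right)}{48} = \frac{11 \left(142 + \frac{1}{9} \cdot 4\right)}{48} = \frac{11 \left(142 + \frac{4}{9}\right)}{48} = \frac{11}{48} \cdot \frac{1282}{9} = \frac{7051}{216}$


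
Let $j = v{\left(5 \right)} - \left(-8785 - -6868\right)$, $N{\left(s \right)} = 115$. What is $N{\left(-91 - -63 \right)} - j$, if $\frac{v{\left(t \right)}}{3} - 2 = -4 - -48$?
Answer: $-1940$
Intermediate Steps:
$v{\left(t \right)} = 138$ ($v{\left(t \right)} = 6 + 3 \left(-4 - -48\right) = 6 + 3 \left(-4 + 48\right) = 6 + 3 \cdot 44 = 6 + 132 = 138$)
$j = 2055$ ($j = 138 - \left(-8785 - -6868\right) = 138 - \left(-8785 + 6868\right) = 138 - -1917 = 138 + 1917 = 2055$)
$N{\left(-91 - -63 \right)} - j = 115 - 2055 = -1940$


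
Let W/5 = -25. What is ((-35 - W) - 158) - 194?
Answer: -262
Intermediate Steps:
W = -125 (W = 5*(-25) = -125)
((-35 - W) - 158) - 194 = ((-35 - 1*(-125)) - 158) - 194 = ((-35 + 125) - 158) - 194 = (90 - 158) - 194 = -68 - 194 = -262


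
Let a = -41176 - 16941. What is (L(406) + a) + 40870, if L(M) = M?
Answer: -16841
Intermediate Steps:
a = -58117
(L(406) + a) + 40870 = (406 - 58117) + 40870 = -57711 + 40870 = -16841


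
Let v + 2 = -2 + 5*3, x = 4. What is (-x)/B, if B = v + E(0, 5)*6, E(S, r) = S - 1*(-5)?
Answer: -4/41 ≈ -0.097561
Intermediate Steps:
E(S, r) = 5 + S (E(S, r) = S + 5 = 5 + S)
v = 11 (v = -2 + (-2 + 5*3) = -2 + (-2 + 15) = -2 + 13 = 11)
B = 41 (B = 11 + (5 + 0)*6 = 11 + 5*6 = 11 + 30 = 41)
(-x)/B = -1*4/41 = -4*1/41 = -4/41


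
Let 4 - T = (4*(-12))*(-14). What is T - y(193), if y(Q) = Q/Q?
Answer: -669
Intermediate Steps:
y(Q) = 1
T = -668 (T = 4 - 4*(-12)*(-14) = 4 - (-48)*(-14) = 4 - 1*672 = 4 - 672 = -668)
T - y(193) = -668 - 1*1 = -668 - 1 = -669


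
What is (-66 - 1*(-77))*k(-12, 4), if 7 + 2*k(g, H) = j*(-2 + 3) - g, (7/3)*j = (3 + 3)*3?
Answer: 979/14 ≈ 69.929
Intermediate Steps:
j = 54/7 (j = 3*((3 + 3)*3)/7 = 3*(6*3)/7 = (3/7)*18 = 54/7 ≈ 7.7143)
k(g, H) = 5/14 - g/2 (k(g, H) = -7/2 + (54*(-2 + 3)/7 - g)/2 = -7/2 + ((54/7)*1 - g)/2 = -7/2 + (54/7 - g)/2 = -7/2 + (27/7 - g/2) = 5/14 - g/2)
(-66 - 1*(-77))*k(-12, 4) = (-66 - 1*(-77))*(5/14 - ½*(-12)) = (-66 + 77)*(5/14 + 6) = 11*(89/14) = 979/14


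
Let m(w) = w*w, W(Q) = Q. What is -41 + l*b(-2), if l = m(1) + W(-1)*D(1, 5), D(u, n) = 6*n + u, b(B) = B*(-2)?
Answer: -161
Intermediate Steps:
m(w) = w²
b(B) = -2*B
D(u, n) = u + 6*n
l = -30 (l = 1² - (1 + 6*5) = 1 - (1 + 30) = 1 - 1*31 = 1 - 31 = -30)
-41 + l*b(-2) = -41 - (-60)*(-2) = -41 - 30*4 = -41 - 120 = -161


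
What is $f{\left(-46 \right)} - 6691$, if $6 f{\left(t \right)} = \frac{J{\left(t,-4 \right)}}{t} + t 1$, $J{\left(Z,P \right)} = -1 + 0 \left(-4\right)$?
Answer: $- \frac{616277}{92} \approx -6698.7$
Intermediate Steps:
$J{\left(Z,P \right)} = -1$ ($J{\left(Z,P \right)} = -1 + 0 = -1$)
$f{\left(t \right)} = - \frac{1}{6 t} + \frac{t}{6}$ ($f{\left(t \right)} = \frac{- \frac{1}{t} + t 1}{6} = \frac{- \frac{1}{t} + t}{6} = \frac{t - \frac{1}{t}}{6} = - \frac{1}{6 t} + \frac{t}{6}$)
$f{\left(-46 \right)} - 6691 = \frac{-1 + \left(-46\right)^{2}}{6 \left(-46\right)} - 6691 = \frac{1}{6} \left(- \frac{1}{46}\right) \left(-1 + 2116\right) - 6691 = \frac{1}{6} \left(- \frac{1}{46}\right) 2115 - 6691 = - \frac{705}{92} - 6691 = - \frac{616277}{92}$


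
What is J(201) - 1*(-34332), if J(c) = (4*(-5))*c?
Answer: 30312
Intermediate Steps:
J(c) = -20*c
J(201) - 1*(-34332) = -20*201 - 1*(-34332) = -4020 + 34332 = 30312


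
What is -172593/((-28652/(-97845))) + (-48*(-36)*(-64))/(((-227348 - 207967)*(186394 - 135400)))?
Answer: -6942098433190660229/11778334787180 ≈ -5.8940e+5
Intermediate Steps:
-172593/((-28652/(-97845))) + (-48*(-36)*(-64))/(((-227348 - 207967)*(186394 - 135400))) = -172593/((-28652*(-1/97845))) + (1728*(-64))/((-435315*50994)) = -172593/28652/97845 - 110592/(-22198453110) = -172593*97845/28652 - 110592*(-1/22198453110) = -16887362085/28652 + 2048/411082465 = -6942098433190660229/11778334787180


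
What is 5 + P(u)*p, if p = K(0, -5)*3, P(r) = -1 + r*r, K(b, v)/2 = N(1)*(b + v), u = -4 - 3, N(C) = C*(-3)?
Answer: 4325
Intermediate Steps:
N(C) = -3*C
u = -7
K(b, v) = -6*b - 6*v (K(b, v) = 2*((-3*1)*(b + v)) = 2*(-3*(b + v)) = 2*(-3*b - 3*v) = -6*b - 6*v)
P(r) = -1 + r²
p = 90 (p = (-6*0 - 6*(-5))*3 = (0 + 30)*3 = 30*3 = 90)
5 + P(u)*p = 5 + (-1 + (-7)²)*90 = 5 + (-1 + 49)*90 = 5 + 48*90 = 5 + 4320 = 4325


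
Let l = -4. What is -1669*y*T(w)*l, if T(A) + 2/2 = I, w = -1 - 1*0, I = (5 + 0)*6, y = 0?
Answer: 0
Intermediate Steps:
I = 30 (I = 5*6 = 30)
w = -1 (w = -1 + 0 = -1)
T(A) = 29 (T(A) = -1 + 30 = 29)
-1669*y*T(w)*l = -1669*0*29*(-4) = -0*(-4) = -1669*0 = 0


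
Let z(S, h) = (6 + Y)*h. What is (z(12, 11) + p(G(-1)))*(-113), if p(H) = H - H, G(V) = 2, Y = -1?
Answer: -6215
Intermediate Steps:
z(S, h) = 5*h (z(S, h) = (6 - 1)*h = 5*h)
p(H) = 0
(z(12, 11) + p(G(-1)))*(-113) = (5*11 + 0)*(-113) = (55 + 0)*(-113) = 55*(-113) = -6215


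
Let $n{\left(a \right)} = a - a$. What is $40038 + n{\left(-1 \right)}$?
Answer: $40038$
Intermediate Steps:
$n{\left(a \right)} = 0$
$40038 + n{\left(-1 \right)} = 40038 + 0 = 40038$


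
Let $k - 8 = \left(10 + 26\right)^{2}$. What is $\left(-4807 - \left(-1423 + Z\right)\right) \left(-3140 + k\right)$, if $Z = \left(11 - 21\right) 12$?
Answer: $5992704$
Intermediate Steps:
$Z = -120$ ($Z = \left(-10\right) 12 = -120$)
$k = 1304$ ($k = 8 + \left(10 + 26\right)^{2} = 8 + 36^{2} = 8 + 1296 = 1304$)
$\left(-4807 - \left(-1423 + Z\right)\right) \left(-3140 + k\right) = \left(-4807 + \left(1423 - -120\right)\right) \left(-3140 + 1304\right) = \left(-4807 + \left(1423 + 120\right)\right) \left(-1836\right) = \left(-4807 + 1543\right) \left(-1836\right) = \left(-3264\right) \left(-1836\right) = 5992704$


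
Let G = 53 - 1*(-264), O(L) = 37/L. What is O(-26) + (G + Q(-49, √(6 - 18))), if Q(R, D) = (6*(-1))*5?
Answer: 7425/26 ≈ 285.58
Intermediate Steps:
Q(R, D) = -30 (Q(R, D) = -6*5 = -30)
G = 317 (G = 53 + 264 = 317)
O(-26) + (G + Q(-49, √(6 - 18))) = 37/(-26) + (317 - 30) = 37*(-1/26) + 287 = -37/26 + 287 = 7425/26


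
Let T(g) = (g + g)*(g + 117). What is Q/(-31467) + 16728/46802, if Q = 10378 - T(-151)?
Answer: 260615878/736359267 ≈ 0.35392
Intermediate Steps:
T(g) = 2*g*(117 + g) (T(g) = (2*g)*(117 + g) = 2*g*(117 + g))
Q = 110 (Q = 10378 - 2*(-151)*(117 - 151) = 10378 - 2*(-151)*(-34) = 10378 - 1*10268 = 10378 - 10268 = 110)
Q/(-31467) + 16728/46802 = 110/(-31467) + 16728/46802 = 110*(-1/31467) + 16728*(1/46802) = -110/31467 + 8364/23401 = 260615878/736359267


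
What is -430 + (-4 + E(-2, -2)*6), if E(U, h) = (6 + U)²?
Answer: -338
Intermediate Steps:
-430 + (-4 + E(-2, -2)*6) = -430 + (-4 + (6 - 2)²*6) = -430 + (-4 + 4²*6) = -430 + (-4 + 16*6) = -430 + (-4 + 96) = -430 + 92 = -338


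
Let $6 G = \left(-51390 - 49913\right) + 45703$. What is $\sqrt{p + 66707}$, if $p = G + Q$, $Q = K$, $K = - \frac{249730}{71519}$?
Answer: $\frac{\sqrt{9149093868117}}{12621} \approx 239.66$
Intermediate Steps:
$G = - \frac{27800}{3}$ ($G = \frac{\left(-51390 - 49913\right) + 45703}{6} = \frac{-101303 + 45703}{6} = \frac{1}{6} \left(-55600\right) = - \frac{27800}{3} \approx -9266.7$)
$K = - \frac{14690}{4207}$ ($K = \left(-249730\right) \frac{1}{71519} = - \frac{14690}{4207} \approx -3.4918$)
$Q = - \frac{14690}{4207} \approx -3.4918$
$p = - \frac{116998670}{12621}$ ($p = - \frac{27800}{3} - \frac{14690}{4207} = - \frac{116998670}{12621} \approx -9270.2$)
$\sqrt{p + 66707} = \sqrt{- \frac{116998670}{12621} + 66707} = \sqrt{\frac{724910377}{12621}} = \frac{\sqrt{9149093868117}}{12621}$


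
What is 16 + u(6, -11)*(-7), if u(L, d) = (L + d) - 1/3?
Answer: 160/3 ≈ 53.333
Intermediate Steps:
u(L, d) = -1/3 + L + d (u(L, d) = (L + d) - 1*1/3 = (L + d) - 1/3 = -1/3 + L + d)
16 + u(6, -11)*(-7) = 16 + (-1/3 + 6 - 11)*(-7) = 16 - 16/3*(-7) = 16 + 112/3 = 160/3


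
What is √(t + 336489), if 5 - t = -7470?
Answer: 2*√85991 ≈ 586.48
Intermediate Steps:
t = 7475 (t = 5 - 1*(-7470) = 5 + 7470 = 7475)
√(t + 336489) = √(7475 + 336489) = √343964 = 2*√85991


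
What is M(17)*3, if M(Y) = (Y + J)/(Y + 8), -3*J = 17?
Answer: 34/25 ≈ 1.3600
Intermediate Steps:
J = -17/3 (J = -1/3*17 = -17/3 ≈ -5.6667)
M(Y) = (-17/3 + Y)/(8 + Y) (M(Y) = (Y - 17/3)/(Y + 8) = (-17/3 + Y)/(8 + Y))
M(17)*3 = ((-17/3 + 17)/(8 + 17))*3 = ((34/3)/25)*3 = ((1/25)*(34/3))*3 = (34/75)*3 = 34/25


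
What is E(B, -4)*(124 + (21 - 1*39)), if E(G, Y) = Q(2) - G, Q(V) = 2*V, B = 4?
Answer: 0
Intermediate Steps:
E(G, Y) = 4 - G (E(G, Y) = 2*2 - G = 4 - G)
E(B, -4)*(124 + (21 - 1*39)) = (4 - 1*4)*(124 + (21 - 1*39)) = (4 - 4)*(124 + (21 - 39)) = 0*(124 - 18) = 0*106 = 0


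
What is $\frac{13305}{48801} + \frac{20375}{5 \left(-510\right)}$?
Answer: $- \frac{12805235}{1659234} \approx -7.7176$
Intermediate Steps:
$\frac{13305}{48801} + \frac{20375}{5 \left(-510\right)} = 13305 \cdot \frac{1}{48801} + \frac{20375}{-2550} = \frac{4435}{16267} + 20375 \left(- \frac{1}{2550}\right) = \frac{4435}{16267} - \frac{815}{102} = - \frac{12805235}{1659234}$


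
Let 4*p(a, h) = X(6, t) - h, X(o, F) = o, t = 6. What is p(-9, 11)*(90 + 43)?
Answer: -665/4 ≈ -166.25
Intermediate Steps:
p(a, h) = 3/2 - h/4 (p(a, h) = (6 - h)/4 = 3/2 - h/4)
p(-9, 11)*(90 + 43) = (3/2 - 1/4*11)*(90 + 43) = (3/2 - 11/4)*133 = -5/4*133 = -665/4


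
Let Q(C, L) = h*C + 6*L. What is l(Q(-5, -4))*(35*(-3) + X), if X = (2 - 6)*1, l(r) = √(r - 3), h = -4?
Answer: -109*I*√7 ≈ -288.39*I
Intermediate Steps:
Q(C, L) = -4*C + 6*L
l(r) = √(-3 + r)
X = -4 (X = -4*1 = -4)
l(Q(-5, -4))*(35*(-3) + X) = √(-3 + (-4*(-5) + 6*(-4)))*(35*(-3) - 4) = √(-3 + (20 - 24))*(-105 - 4) = √(-3 - 4)*(-109) = √(-7)*(-109) = (I*√7)*(-109) = -109*I*√7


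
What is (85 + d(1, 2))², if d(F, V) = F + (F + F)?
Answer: 7744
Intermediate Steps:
d(F, V) = 3*F (d(F, V) = F + 2*F = 3*F)
(85 + d(1, 2))² = (85 + 3*1)² = (85 + 3)² = 88² = 7744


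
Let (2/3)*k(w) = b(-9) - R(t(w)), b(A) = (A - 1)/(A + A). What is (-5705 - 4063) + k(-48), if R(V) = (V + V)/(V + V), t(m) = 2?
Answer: -29306/3 ≈ -9768.7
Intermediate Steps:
b(A) = (-1 + A)/(2*A) (b(A) = (-1 + A)/((2*A)) = (-1 + A)*(1/(2*A)) = (-1 + A)/(2*A))
R(V) = 1 (R(V) = (2*V)/((2*V)) = (2*V)*(1/(2*V)) = 1)
k(w) = -⅔ (k(w) = 3*((½)*(-1 - 9)/(-9) - 1*1)/2 = 3*((½)*(-⅑)*(-10) - 1)/2 = 3*(5/9 - 1)/2 = (3/2)*(-4/9) = -⅔)
(-5705 - 4063) + k(-48) = (-5705 - 4063) - ⅔ = -9768 - ⅔ = -29306/3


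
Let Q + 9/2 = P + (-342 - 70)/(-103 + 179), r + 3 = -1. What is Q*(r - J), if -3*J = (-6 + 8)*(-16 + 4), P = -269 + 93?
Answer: 42390/19 ≈ 2231.1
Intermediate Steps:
P = -176
r = -4 (r = -3 - 1 = -4)
J = 8 (J = -(-6 + 8)*(-16 + 4)/3 = -2*(-12)/3 = -⅓*(-24) = 8)
Q = -7065/38 (Q = -9/2 + (-176 + (-342 - 70)/(-103 + 179)) = -9/2 + (-176 - 412/76) = -9/2 + (-176 - 412*1/76) = -9/2 + (-176 - 103/19) = -9/2 - 3447/19 = -7065/38 ≈ -185.92)
Q*(r - J) = -7065*(-4 - 1*8)/38 = -7065*(-4 - 8)/38 = -7065/38*(-12) = 42390/19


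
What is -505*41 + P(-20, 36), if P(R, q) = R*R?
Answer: -20305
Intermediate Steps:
P(R, q) = R**2
-505*41 + P(-20, 36) = -505*41 + (-20)**2 = -20705 + 400 = -20305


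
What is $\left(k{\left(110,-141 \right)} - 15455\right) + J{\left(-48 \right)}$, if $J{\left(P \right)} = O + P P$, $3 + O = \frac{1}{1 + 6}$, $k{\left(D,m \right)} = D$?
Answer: $- \frac{91307}{7} \approx -13044.0$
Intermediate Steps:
$O = - \frac{20}{7}$ ($O = -3 + \frac{1}{1 + 6} = -3 + \frac{1}{7} = - \frac{20}{7} \approx -2.8571$)
$J{\left(P \right)} = - \frac{20}{7} + P^{2}$ ($J{\left(P \right)} = - \frac{20}{7} + P P = - \frac{20}{7} + P^{2}$)
$\left(k{\left(110,-141 \right)} - 15455\right) + J{\left(-48 \right)} = \left(110 - 15455\right) - \left(\frac{20}{7} - \left(-48\right)^{2}\right) = -15345 + \left(- \frac{20}{7} + 2304\right) = -15345 + \frac{16108}{7} = - \frac{91307}{7}$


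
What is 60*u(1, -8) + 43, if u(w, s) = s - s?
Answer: 43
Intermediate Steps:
u(w, s) = 0
60*u(1, -8) + 43 = 60*0 + 43 = 0 + 43 = 43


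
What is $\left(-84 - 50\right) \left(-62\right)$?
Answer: $8308$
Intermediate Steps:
$\left(-84 - 50\right) \left(-62\right) = \left(-134\right) \left(-62\right) = 8308$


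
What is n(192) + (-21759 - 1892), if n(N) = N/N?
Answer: -23650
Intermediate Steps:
n(N) = 1
n(192) + (-21759 - 1892) = 1 + (-21759 - 1892) = 1 - 23651 = -23650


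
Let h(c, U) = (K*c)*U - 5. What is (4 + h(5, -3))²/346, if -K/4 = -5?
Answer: 90601/346 ≈ 261.85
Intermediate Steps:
K = 20 (K = -4*(-5) = 20)
h(c, U) = -5 + 20*U*c (h(c, U) = (20*c)*U - 5 = 20*U*c - 5 = -5 + 20*U*c)
(4 + h(5, -3))²/346 = (4 + (-5 + 20*(-3)*5))²/346 = (4 + (-5 - 300))²*(1/346) = (4 - 305)²*(1/346) = (-301)²*(1/346) = 90601*(1/346) = 90601/346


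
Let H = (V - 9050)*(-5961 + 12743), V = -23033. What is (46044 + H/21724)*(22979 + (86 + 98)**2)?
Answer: 22241608556625/10862 ≈ 2.0477e+9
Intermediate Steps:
H = -217586906 (H = (-23033 - 9050)*(-5961 + 12743) = -32083*6782 = -217586906)
(46044 + H/21724)*(22979 + (86 + 98)**2) = (46044 - 217586906/21724)*(22979 + (86 + 98)**2) = (46044 - 217586906*1/21724)*(22979 + 184**2) = (46044 - 108793453/10862)*(22979 + 33856) = (391336475/10862)*56835 = 22241608556625/10862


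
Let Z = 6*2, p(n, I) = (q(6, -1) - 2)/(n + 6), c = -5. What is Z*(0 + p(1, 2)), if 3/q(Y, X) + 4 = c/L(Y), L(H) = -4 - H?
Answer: -240/49 ≈ -4.8980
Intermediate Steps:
q(Y, X) = 3/(-4 - 5/(-4 - Y))
p(n, I) = -20/(7*(6 + n)) (p(n, I) = (3*(4 + 6)/(-11 - 4*6) - 2)/(n + 6) = (3*10/(-11 - 24) - 2)/(6 + n) = (3*10/(-35) - 2)/(6 + n) = (3*(-1/35)*10 - 2)/(6 + n) = (-6/7 - 2)/(6 + n) = -20/(7*(6 + n)))
Z = 12
Z*(0 + p(1, 2)) = 12*(0 - 20/(42 + 7*1)) = 12*(0 - 20/(42 + 7)) = 12*(0 - 20/49) = 12*(-20/49) = -240/49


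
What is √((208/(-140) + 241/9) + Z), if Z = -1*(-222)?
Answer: √2726395/105 ≈ 15.726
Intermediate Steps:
Z = 222
√((208/(-140) + 241/9) + Z) = √((208/(-140) + 241/9) + 222) = √((208*(-1/140) + 241*(⅑)) + 222) = √((-52/35 + 241/9) + 222) = √(7967/315 + 222) = √(77897/315) = √2726395/105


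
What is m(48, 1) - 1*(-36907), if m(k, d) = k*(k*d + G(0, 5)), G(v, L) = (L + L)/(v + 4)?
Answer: 39331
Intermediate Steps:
G(v, L) = 2*L/(4 + v) (G(v, L) = (2*L)/(4 + v) = 2*L/(4 + v))
m(k, d) = k*(5/2 + d*k) (m(k, d) = k*(k*d + 2*5/(4 + 0)) = k*(d*k + 2*5/4) = k*(d*k + 2*5*(¼)) = k*(d*k + 5/2) = k*(5/2 + d*k))
m(48, 1) - 1*(-36907) = (½)*48*(5 + 2*1*48) - 1*(-36907) = (½)*48*(5 + 96) + 36907 = (½)*48*101 + 36907 = 2424 + 36907 = 39331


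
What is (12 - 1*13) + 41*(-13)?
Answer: -534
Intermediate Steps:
(12 - 1*13) + 41*(-13) = (12 - 13) - 533 = -1 - 533 = -534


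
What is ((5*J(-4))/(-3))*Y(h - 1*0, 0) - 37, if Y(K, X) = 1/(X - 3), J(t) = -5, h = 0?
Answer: -358/9 ≈ -39.778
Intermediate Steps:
Y(K, X) = 1/(-3 + X)
((5*J(-4))/(-3))*Y(h - 1*0, 0) - 37 = ((5*(-5))/(-3))/(-3 + 0) - 37 = -25*(-1/3)/(-3) - 37 = (25/3)*(-1/3) - 37 = -25/9 - 37 = -358/9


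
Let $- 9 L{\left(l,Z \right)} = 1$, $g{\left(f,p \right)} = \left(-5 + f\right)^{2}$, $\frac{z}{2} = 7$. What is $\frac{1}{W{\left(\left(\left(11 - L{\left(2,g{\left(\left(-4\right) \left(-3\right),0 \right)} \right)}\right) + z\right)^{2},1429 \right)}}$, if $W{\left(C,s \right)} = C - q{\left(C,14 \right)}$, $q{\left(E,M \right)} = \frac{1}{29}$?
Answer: $\frac{2349}{1481123} \approx 0.001586$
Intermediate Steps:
$z = 14$ ($z = 2 \cdot 7 = 14$)
$L{\left(l,Z \right)} = - \frac{1}{9}$ ($L{\left(l,Z \right)} = \left(- \frac{1}{9}\right) 1 = - \frac{1}{9}$)
$q{\left(E,M \right)} = \frac{1}{29}$
$W{\left(C,s \right)} = - \frac{1}{29} + C$ ($W{\left(C,s \right)} = C - \frac{1}{29} = - \frac{1}{29} + C$)
$\frac{1}{W{\left(\left(\left(11 - L{\left(2,g{\left(\left(-4\right) \left(-3\right),0 \right)} \right)}\right) + z\right)^{2},1429 \right)}} = \frac{1}{- \frac{1}{29} + \left(\left(11 - - \frac{1}{9}\right) + 14\right)^{2}} = \frac{1}{- \frac{1}{29} + \left(\left(11 + \frac{1}{9}\right) + 14\right)^{2}} = \frac{1}{- \frac{1}{29} + \left(\frac{100}{9} + 14\right)^{2}} = \frac{1}{- \frac{1}{29} + \left(\frac{226}{9}\right)^{2}} = \frac{1}{- \frac{1}{29} + \frac{51076}{81}} = \frac{1}{\frac{1481123}{2349}} = \frac{2349}{1481123}$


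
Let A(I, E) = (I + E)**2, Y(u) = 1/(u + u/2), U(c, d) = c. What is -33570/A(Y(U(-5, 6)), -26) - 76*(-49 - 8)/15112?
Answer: -7092440097/145135648 ≈ -48.868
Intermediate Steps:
Y(u) = 2/(3*u) (Y(u) = 1/(u + u*(1/2)) = 1/(u + u/2) = 1/(3*u/2) = 2/(3*u))
A(I, E) = (E + I)**2
-33570/A(Y(U(-5, 6)), -26) - 76*(-49 - 8)/15112 = -33570/(-26 + (2/3)/(-5))**2 - 76*(-49 - 8)/15112 = -33570/(-26 + (2/3)*(-1/5))**2 - 76*(-57)*(1/15112) = -33570/(-26 - 2/15)**2 + 4332*(1/15112) = -33570/((-392/15)**2) + 1083/3778 = -33570/153664/225 + 1083/3778 = -33570*225/153664 + 1083/3778 = -3776625/76832 + 1083/3778 = -7092440097/145135648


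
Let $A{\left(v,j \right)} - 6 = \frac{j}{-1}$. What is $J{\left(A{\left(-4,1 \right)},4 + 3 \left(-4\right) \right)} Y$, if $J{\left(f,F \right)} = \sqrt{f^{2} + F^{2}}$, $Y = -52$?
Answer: $- 52 \sqrt{89} \approx -490.57$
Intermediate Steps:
$A{\left(v,j \right)} = 6 - j$ ($A{\left(v,j \right)} = 6 + \frac{j}{-1} = 6 + j \left(-1\right) = 6 - j$)
$J{\left(f,F \right)} = \sqrt{F^{2} + f^{2}}$
$J{\left(A{\left(-4,1 \right)},4 + 3 \left(-4\right) \right)} Y = \sqrt{\left(4 + 3 \left(-4\right)\right)^{2} + \left(6 - 1\right)^{2}} \left(-52\right) = \sqrt{\left(4 - 12\right)^{2} + \left(6 - 1\right)^{2}} \left(-52\right) = \sqrt{\left(-8\right)^{2} + 5^{2}} \left(-52\right) = \sqrt{64 + 25} \left(-52\right) = \sqrt{89} \left(-52\right) = - 52 \sqrt{89}$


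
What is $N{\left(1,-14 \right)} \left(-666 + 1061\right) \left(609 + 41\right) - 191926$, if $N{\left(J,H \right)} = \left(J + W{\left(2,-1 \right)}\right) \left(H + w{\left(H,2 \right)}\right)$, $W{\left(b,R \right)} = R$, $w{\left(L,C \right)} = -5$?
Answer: $-191926$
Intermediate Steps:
$N{\left(J,H \right)} = \left(-1 + J\right) \left(-5 + H\right)$ ($N{\left(J,H \right)} = \left(J - 1\right) \left(H - 5\right) = \left(-1 + J\right) \left(-5 + H\right)$)
$N{\left(1,-14 \right)} \left(-666 + 1061\right) \left(609 + 41\right) - 191926 = \left(5 - -14 - 5 - 14\right) \left(-666 + 1061\right) \left(609 + 41\right) - 191926 = \left(5 + 14 - 5 - 14\right) 395 \cdot 650 - 191926 = 0 \cdot 256750 - 191926 = 0 - 191926 = -191926$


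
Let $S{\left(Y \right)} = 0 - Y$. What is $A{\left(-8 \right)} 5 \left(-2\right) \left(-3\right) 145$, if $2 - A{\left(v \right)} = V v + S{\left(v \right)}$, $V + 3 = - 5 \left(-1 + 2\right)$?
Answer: $-304500$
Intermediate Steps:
$V = -8$ ($V = -3 - 5 \left(-1 + 2\right) = -3 - 5 = -8$)
$S{\left(Y \right)} = - Y$
$A{\left(v \right)} = 2 + 9 v$ ($A{\left(v \right)} = 2 - \left(- 8 v - v\right) = 2 - - 9 v = 2 + 9 v$)
$A{\left(-8 \right)} 5 \left(-2\right) \left(-3\right) 145 = \left(2 + 9 \left(-8\right)\right) 5 \left(-2\right) \left(-3\right) 145 = \left(2 - 72\right) \left(\left(-10\right) \left(-3\right)\right) 145 = \left(-70\right) 30 \cdot 145 = \left(-2100\right) 145 = -304500$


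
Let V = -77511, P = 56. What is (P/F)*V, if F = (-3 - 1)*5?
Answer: 1085154/5 ≈ 2.1703e+5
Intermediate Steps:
F = -20 (F = -4*5 = -20)
(P/F)*V = (56/(-20))*(-77511) = (56*(-1/20))*(-77511) = -14/5*(-77511) = 1085154/5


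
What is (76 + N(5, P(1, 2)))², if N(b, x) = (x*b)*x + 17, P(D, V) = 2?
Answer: 12769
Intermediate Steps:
N(b, x) = 17 + b*x² (N(b, x) = (b*x)*x + 17 = b*x² + 17 = 17 + b*x²)
(76 + N(5, P(1, 2)))² = (76 + (17 + 5*2²))² = (76 + (17 + 5*4))² = (76 + (17 + 20))² = (76 + 37)² = 113² = 12769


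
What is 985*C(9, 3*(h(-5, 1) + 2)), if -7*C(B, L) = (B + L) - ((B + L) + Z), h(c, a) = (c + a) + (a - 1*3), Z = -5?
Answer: -4925/7 ≈ -703.57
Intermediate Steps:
h(c, a) = -3 + c + 2*a (h(c, a) = (a + c) + (a - 3) = (a + c) + (-3 + a) = -3 + c + 2*a)
C(B, L) = -5/7 (C(B, L) = -((B + L) - ((B + L) - 5))/7 = -((B + L) - (-5 + B + L))/7 = -((B + L) + (5 - B - L))/7 = -⅐*5 = -5/7)
985*C(9, 3*(h(-5, 1) + 2)) = 985*(-5/7) = -4925/7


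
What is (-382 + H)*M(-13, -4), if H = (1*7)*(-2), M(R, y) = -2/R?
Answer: -792/13 ≈ -60.923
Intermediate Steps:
H = -14 (H = 7*(-2) = -14)
(-382 + H)*M(-13, -4) = (-382 - 14)*(-2/(-13)) = -(-792)*(-1)/13 = -396*2/13 = -792/13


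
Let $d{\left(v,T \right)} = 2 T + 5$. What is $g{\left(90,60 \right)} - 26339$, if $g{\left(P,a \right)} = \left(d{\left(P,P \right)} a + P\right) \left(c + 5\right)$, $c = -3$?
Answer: $-3959$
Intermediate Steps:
$d{\left(v,T \right)} = 5 + 2 T$
$g{\left(P,a \right)} = 2 P + 2 a \left(5 + 2 P\right)$ ($g{\left(P,a \right)} = \left(\left(5 + 2 P\right) a + P\right) \left(-3 + 5\right) = \left(a \left(5 + 2 P\right) + P\right) 2 = \left(P + a \left(5 + 2 P\right)\right) 2 = 2 P + 2 a \left(5 + 2 P\right)$)
$g{\left(90,60 \right)} - 26339 = \left(2 \cdot 90 + 2 \cdot 60 \left(5 + 2 \cdot 90\right)\right) - 26339 = \left(180 + 2 \cdot 60 \left(5 + 180\right)\right) - 26339 = \left(180 + 2 \cdot 60 \cdot 185\right) - 26339 = \left(180 + 22200\right) - 26339 = 22380 - 26339 = -3959$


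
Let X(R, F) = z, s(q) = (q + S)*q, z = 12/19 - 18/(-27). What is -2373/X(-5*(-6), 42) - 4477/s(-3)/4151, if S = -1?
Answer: -3368976115/1843044 ≈ -1827.9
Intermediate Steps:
z = 74/57 (z = 12*(1/19) - 18*(-1/27) = 12/19 + ⅔ = 74/57 ≈ 1.2982)
s(q) = q*(-1 + q) (s(q) = (q - 1)*q = (-1 + q)*q = q*(-1 + q))
X(R, F) = 74/57
-2373/X(-5*(-6), 42) - 4477/s(-3)/4151 = -2373/74/57 - 4477*(-1/(3*(-1 - 3)))/4151 = -2373*57/74 - 4477/((-3*(-4)))*(1/4151) = -135261/74 - 4477/12*(1/4151) = -135261/74 - 4477*1/12*(1/4151) = -135261/74 - 4477/12*1/4151 = -135261/74 - 4477/49812 = -3368976115/1843044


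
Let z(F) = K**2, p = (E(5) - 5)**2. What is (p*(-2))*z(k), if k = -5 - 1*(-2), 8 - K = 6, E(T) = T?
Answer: 0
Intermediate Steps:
p = 0 (p = (5 - 5)**2 = 0**2 = 0)
K = 2 (K = 8 - 1*6 = 8 - 6 = 2)
k = -3 (k = -5 + 2 = -3)
z(F) = 4 (z(F) = 2**2 = 4)
(p*(-2))*z(k) = (0*(-2))*4 = 0*4 = 0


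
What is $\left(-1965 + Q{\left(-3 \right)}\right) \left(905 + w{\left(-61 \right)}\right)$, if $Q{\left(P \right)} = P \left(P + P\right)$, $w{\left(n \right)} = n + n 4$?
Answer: $-1168200$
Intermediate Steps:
$w{\left(n \right)} = 5 n$ ($w{\left(n \right)} = n + 4 n = 5 n$)
$Q{\left(P \right)} = 2 P^{2}$ ($Q{\left(P \right)} = P 2 P = 2 P^{2}$)
$\left(-1965 + Q{\left(-3 \right)}\right) \left(905 + w{\left(-61 \right)}\right) = \left(-1965 + 2 \left(-3\right)^{2}\right) \left(905 + 5 \left(-61\right)\right) = \left(-1965 + 2 \cdot 9\right) \left(905 - 305\right) = \left(-1965 + 18\right) 600 = \left(-1947\right) 600 = -1168200$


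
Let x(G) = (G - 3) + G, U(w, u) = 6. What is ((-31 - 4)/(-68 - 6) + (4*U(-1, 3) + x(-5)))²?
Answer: 720801/5476 ≈ 131.63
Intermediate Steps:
x(G) = -3 + 2*G (x(G) = (-3 + G) + G = -3 + 2*G)
((-31 - 4)/(-68 - 6) + (4*U(-1, 3) + x(-5)))² = ((-31 - 4)/(-68 - 6) + (4*6 + (-3 + 2*(-5))))² = (-35/(-74) + (24 + (-3 - 10)))² = (-35*(-1/74) + (24 - 13))² = (35/74 + 11)² = (849/74)² = 720801/5476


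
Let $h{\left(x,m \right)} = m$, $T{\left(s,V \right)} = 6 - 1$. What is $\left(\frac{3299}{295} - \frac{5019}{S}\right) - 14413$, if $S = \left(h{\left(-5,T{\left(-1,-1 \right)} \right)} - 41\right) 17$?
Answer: $- \frac{866207809}{60180} \approx -14394.0$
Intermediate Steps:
$T{\left(s,V \right)} = 5$
$S = -612$ ($S = \left(5 - 41\right) 17 = \left(-36\right) 17 = -612$)
$\left(\frac{3299}{295} - \frac{5019}{S}\right) - 14413 = \left(\frac{3299}{295} - \frac{5019}{-612}\right) - 14413 = \left(3299 \cdot \frac{1}{295} - - \frac{1673}{204}\right) - 14413 = \left(\frac{3299}{295} + \frac{1673}{204}\right) - 14413 = \frac{1166531}{60180} - 14413 = - \frac{866207809}{60180}$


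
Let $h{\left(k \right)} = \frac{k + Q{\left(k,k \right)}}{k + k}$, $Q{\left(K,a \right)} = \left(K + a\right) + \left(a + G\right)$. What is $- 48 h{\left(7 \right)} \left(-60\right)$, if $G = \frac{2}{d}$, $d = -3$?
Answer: $\frac{39360}{7} \approx 5622.9$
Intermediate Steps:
$G = - \frac{2}{3}$ ($G = \frac{2}{-3} = 2 \left(- \frac{1}{3}\right) = - \frac{2}{3} \approx -0.66667$)
$Q{\left(K,a \right)} = - \frac{2}{3} + K + 2 a$ ($Q{\left(K,a \right)} = \left(K + a\right) + \left(a - \frac{2}{3}\right) = \left(K + a\right) + \left(- \frac{2}{3} + a\right) = - \frac{2}{3} + K + 2 a$)
$h{\left(k \right)} = \frac{- \frac{2}{3} + 4 k}{2 k}$ ($h{\left(k \right)} = \frac{k + \left(- \frac{2}{3} + k + 2 k\right)}{k + k} = \frac{k + \left(- \frac{2}{3} + 3 k\right)}{2 k} = \left(- \frac{2}{3} + 4 k\right) \frac{1}{2 k} = \frac{- \frac{2}{3} + 4 k}{2 k}$)
$- 48 h{\left(7 \right)} \left(-60\right) = - 48 \left(2 - \frac{1}{3 \cdot 7}\right) \left(-60\right) = - 48 \left(2 - \frac{1}{21}\right) \left(-60\right) = \left(-48\right) \frac{41}{21} \left(-60\right) = \left(- \frac{656}{7}\right) \left(-60\right) = \frac{39360}{7}$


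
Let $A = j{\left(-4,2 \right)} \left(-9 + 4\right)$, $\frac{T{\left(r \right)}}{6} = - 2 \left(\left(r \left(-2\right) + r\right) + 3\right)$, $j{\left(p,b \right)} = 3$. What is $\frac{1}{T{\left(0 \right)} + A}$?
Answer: $- \frac{1}{51} \approx -0.019608$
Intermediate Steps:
$T{\left(r \right)} = -36 + 12 r$ ($T{\left(r \right)} = 6 \left(- 2 \left(\left(r \left(-2\right) + r\right) + 3\right)\right) = 6 \left(- 2 \left(\left(- 2 r + r\right) + 3\right)\right) = 6 \left(- 2 \left(- r + 3\right)\right) = 6 \left(- 2 \left(3 - r\right)\right) = 6 \left(-6 + 2 r\right) = -36 + 12 r$)
$A = -15$ ($A = 3 \left(-9 + 4\right) = 3 \left(-5\right) = -15$)
$\frac{1}{T{\left(0 \right)} + A} = \frac{1}{\left(-36 + 12 \cdot 0\right) - 15} = \frac{1}{\left(-36 + 0\right) - 15} = \frac{1}{-36 - 15} = \frac{1}{-51} = - \frac{1}{51}$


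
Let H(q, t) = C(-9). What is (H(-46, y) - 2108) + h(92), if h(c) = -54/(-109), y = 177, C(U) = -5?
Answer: -230263/109 ≈ -2112.5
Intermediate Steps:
H(q, t) = -5
h(c) = 54/109 (h(c) = -54*(-1/109) = 54/109)
(H(-46, y) - 2108) + h(92) = (-5 - 2108) + 54/109 = -2113 + 54/109 = -230263/109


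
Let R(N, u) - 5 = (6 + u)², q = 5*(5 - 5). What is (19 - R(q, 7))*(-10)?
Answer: 1550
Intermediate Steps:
q = 0 (q = 5*0 = 0)
R(N, u) = 5 + (6 + u)²
(19 - R(q, 7))*(-10) = (19 - (5 + (6 + 7)²))*(-10) = (19 - (5 + 13²))*(-10) = (19 - (5 + 169))*(-10) = (19 - 1*174)*(-10) = (19 - 174)*(-10) = -155*(-10) = 1550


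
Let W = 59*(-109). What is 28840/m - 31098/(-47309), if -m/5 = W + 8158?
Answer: -219172066/81702643 ≈ -2.6826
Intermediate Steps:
W = -6431
m = -8635 (m = -5*(-6431 + 8158) = -5*1727 = -8635)
28840/m - 31098/(-47309) = 28840/(-8635) - 31098/(-47309) = 28840*(-1/8635) - 31098*(-1/47309) = -5768/1727 + 31098/47309 = -219172066/81702643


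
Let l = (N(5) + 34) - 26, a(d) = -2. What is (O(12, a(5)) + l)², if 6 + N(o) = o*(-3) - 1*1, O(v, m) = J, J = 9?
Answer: 25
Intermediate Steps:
O(v, m) = 9
N(o) = -7 - 3*o (N(o) = -6 + (o*(-3) - 1*1) = -6 + (-3*o - 1) = -6 + (-1 - 3*o) = -7 - 3*o)
l = -14 (l = ((-7 - 3*5) + 34) - 26 = ((-7 - 15) + 34) - 26 = (-22 + 34) - 26 = 12 - 26 = -14)
(O(12, a(5)) + l)² = (9 - 14)² = (-5)² = 25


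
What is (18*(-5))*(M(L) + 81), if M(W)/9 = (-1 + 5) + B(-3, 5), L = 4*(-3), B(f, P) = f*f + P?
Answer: -21870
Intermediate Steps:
B(f, P) = P + f² (B(f, P) = f² + P = P + f²)
L = -12
M(W) = 162 (M(W) = 9*((-1 + 5) + (5 + (-3)²)) = 9*(4 + (5 + 9)) = 9*(4 + 14) = 9*18 = 162)
(18*(-5))*(M(L) + 81) = (18*(-5))*(162 + 81) = -90*243 = -21870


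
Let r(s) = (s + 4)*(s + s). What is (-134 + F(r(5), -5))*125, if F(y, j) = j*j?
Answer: -13625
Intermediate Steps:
r(s) = 2*s*(4 + s) (r(s) = (4 + s)*(2*s) = 2*s*(4 + s))
F(y, j) = j²
(-134 + F(r(5), -5))*125 = (-134 + (-5)²)*125 = (-134 + 25)*125 = -109*125 = -13625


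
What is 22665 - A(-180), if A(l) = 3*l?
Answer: 23205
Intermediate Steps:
22665 - A(-180) = 22665 - 3*(-180) = 22665 - 1*(-540) = 22665 + 540 = 23205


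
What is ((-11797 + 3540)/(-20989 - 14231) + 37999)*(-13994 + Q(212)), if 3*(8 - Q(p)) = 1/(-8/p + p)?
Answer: -126166321622621065/237396888 ≈ -5.3146e+8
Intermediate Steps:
Q(p) = 8 - 1/(3*(p - 8/p)) (Q(p) = 8 - 1/(3*(-8/p + p)) = 8 - 1/(3*(p - 8/p)))
((-11797 + 3540)/(-20989 - 14231) + 37999)*(-13994 + Q(212)) = ((-11797 + 3540)/(-20989 - 14231) + 37999)*(-13994 + (-192 - 1*212 + 24*212²)/(3*(-8 + 212²))) = (-8257/(-35220) + 37999)*(-13994 + (-192 - 212 + 24*44944)/(3*(-8 + 44944))) = (-8257*(-1/35220) + 37999)*(-13994 + (⅓)*(-192 - 212 + 1078656)/44936) = (8257/35220 + 37999)*(-13994 + (⅓)*(1/44936)*1078252) = 1338333037*(-13994 + 269563/33702)/35220 = (1338333037/35220)*(-471356225/33702) = -126166321622621065/237396888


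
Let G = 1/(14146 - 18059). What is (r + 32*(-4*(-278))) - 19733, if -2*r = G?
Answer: 124049927/7826 ≈ 15851.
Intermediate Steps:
G = -1/3913 (G = 1/(-3913) = -1/3913 ≈ -0.00025556)
r = 1/7826 (r = -1/2*(-1/3913) = 1/7826 ≈ 0.00012778)
(r + 32*(-4*(-278))) - 19733 = (1/7826 + 32*(-4*(-278))) - 19733 = (1/7826 + 32*1112) - 19733 = (1/7826 + 35584) - 19733 = 278480385/7826 - 19733 = 124049927/7826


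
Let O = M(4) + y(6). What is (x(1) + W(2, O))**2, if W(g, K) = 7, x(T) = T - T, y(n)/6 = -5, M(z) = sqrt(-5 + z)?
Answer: 49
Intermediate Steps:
y(n) = -30 (y(n) = 6*(-5) = -30)
x(T) = 0
O = -30 + I (O = sqrt(-5 + 4) - 30 = sqrt(-1) - 30 = I - 30 = -30 + I ≈ -30.0 + 1.0*I)
(x(1) + W(2, O))**2 = (0 + 7)**2 = 7**2 = 49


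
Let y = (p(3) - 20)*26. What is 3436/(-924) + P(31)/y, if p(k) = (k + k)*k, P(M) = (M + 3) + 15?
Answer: -55987/12012 ≈ -4.6609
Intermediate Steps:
P(M) = 18 + M (P(M) = (3 + M) + 15 = 18 + M)
p(k) = 2*k² (p(k) = (2*k)*k = 2*k²)
y = -52 (y = (2*3² - 20)*26 = (2*9 - 20)*26 = (18 - 20)*26 = -2*26 = -52)
3436/(-924) + P(31)/y = 3436/(-924) + (18 + 31)/(-52) = 3436*(-1/924) + 49*(-1/52) = -859/231 - 49/52 = -55987/12012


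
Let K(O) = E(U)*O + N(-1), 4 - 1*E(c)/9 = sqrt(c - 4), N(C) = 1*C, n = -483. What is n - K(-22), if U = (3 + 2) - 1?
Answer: 310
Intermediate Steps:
N(C) = C
U = 4 (U = 5 - 1 = 4)
E(c) = 36 - 9*sqrt(-4 + c) (E(c) = 36 - 9*sqrt(c - 4) = 36 - 9*sqrt(-4 + c))
K(O) = -1 + 36*O (K(O) = (36 - 9*sqrt(-4 + 4))*O - 1 = (36 - 9*sqrt(0))*O - 1 = (36 - 9*0)*O - 1 = (36 + 0)*O - 1 = 36*O - 1 = -1 + 36*O)
n - K(-22) = -483 - (-1 + 36*(-22)) = -483 - (-1 - 792) = -483 - 1*(-793) = -483 + 793 = 310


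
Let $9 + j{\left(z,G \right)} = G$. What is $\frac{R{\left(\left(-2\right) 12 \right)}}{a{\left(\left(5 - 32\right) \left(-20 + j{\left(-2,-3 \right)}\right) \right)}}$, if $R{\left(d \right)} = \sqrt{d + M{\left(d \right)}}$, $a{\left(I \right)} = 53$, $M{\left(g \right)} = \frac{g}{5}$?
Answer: $\frac{12 i \sqrt{5}}{265} \approx 0.10126 i$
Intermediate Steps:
$M{\left(g \right)} = \frac{g}{5}$ ($M{\left(g \right)} = g \frac{1}{5} = \frac{g}{5}$)
$j{\left(z,G \right)} = -9 + G$
$R{\left(d \right)} = \frac{\sqrt{30} \sqrt{d}}{5}$ ($R{\left(d \right)} = \sqrt{d + \frac{d}{5}} = \sqrt{\frac{6 d}{5}} = \frac{\sqrt{30} \sqrt{d}}{5}$)
$\frac{R{\left(\left(-2\right) 12 \right)}}{a{\left(\left(5 - 32\right) \left(-20 + j{\left(-2,-3 \right)}\right) \right)}} = \frac{\frac{1}{5} \sqrt{30} \sqrt{\left(-2\right) 12}}{53} = \frac{\sqrt{30} \sqrt{-24}}{5} \cdot \frac{1}{53} = \frac{\sqrt{30} \cdot 2 i \sqrt{6}}{5} \cdot \frac{1}{53} = \frac{12 i \sqrt{5}}{5} \cdot \frac{1}{53} = \frac{12 i \sqrt{5}}{265}$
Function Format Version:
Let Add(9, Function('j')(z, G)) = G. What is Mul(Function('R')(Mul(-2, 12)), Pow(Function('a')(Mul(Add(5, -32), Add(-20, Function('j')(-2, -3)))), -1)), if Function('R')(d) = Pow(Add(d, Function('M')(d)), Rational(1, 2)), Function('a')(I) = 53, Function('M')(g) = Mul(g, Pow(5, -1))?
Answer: Mul(Rational(12, 265), I, Pow(5, Rational(1, 2))) ≈ Mul(0.10126, I)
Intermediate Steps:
Function('M')(g) = Mul(Rational(1, 5), g) (Function('M')(g) = Mul(g, Rational(1, 5)) = Mul(Rational(1, 5), g))
Function('j')(z, G) = Add(-9, G)
Function('R')(d) = Mul(Rational(1, 5), Pow(30, Rational(1, 2)), Pow(d, Rational(1, 2))) (Function('R')(d) = Pow(Add(d, Mul(Rational(1, 5), d)), Rational(1, 2)) = Pow(Mul(Rational(6, 5), d), Rational(1, 2)) = Mul(Rational(1, 5), Pow(30, Rational(1, 2)), Pow(d, Rational(1, 2))))
Mul(Function('R')(Mul(-2, 12)), Pow(Function('a')(Mul(Add(5, -32), Add(-20, Function('j')(-2, -3)))), -1)) = Mul(Mul(Rational(1, 5), Pow(30, Rational(1, 2)), Pow(Mul(-2, 12), Rational(1, 2))), Pow(53, -1)) = Mul(Mul(Rational(1, 5), Pow(30, Rational(1, 2)), Pow(-24, Rational(1, 2))), Rational(1, 53)) = Mul(Mul(Rational(1, 5), Pow(30, Rational(1, 2)), Mul(2, I, Pow(6, Rational(1, 2)))), Rational(1, 53)) = Mul(Mul(Rational(12, 5), I, Pow(5, Rational(1, 2))), Rational(1, 53)) = Mul(Rational(12, 265), I, Pow(5, Rational(1, 2)))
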